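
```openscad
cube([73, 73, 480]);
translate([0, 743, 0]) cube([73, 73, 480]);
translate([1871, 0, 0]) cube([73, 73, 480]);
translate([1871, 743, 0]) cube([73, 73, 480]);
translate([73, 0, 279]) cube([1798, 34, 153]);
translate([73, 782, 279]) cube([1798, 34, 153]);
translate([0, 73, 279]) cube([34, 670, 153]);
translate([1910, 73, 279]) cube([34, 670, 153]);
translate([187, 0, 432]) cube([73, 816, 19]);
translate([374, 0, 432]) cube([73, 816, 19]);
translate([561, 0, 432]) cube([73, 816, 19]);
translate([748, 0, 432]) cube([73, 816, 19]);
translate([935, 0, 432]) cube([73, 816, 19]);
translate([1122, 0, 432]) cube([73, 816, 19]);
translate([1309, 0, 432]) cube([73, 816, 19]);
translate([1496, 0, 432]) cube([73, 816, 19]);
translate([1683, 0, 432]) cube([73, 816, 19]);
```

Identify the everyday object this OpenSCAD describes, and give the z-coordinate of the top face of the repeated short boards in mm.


A bed frame. The slat-top height is 451 mm.

Four posts, four rails, and a row of slats — a bed frame. Slats sit on the rails at z = 279 + 153 = 432; with slat thickness 19, the top is 451 mm.


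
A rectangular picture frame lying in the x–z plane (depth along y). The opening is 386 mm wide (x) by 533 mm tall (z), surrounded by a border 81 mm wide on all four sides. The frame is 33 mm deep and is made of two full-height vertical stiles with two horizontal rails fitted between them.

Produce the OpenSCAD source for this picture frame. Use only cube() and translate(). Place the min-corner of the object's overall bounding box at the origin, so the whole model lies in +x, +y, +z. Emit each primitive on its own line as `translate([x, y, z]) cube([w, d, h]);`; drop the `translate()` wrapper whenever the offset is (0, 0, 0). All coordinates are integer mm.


cube([81, 33, 695]);
translate([467, 0, 0]) cube([81, 33, 695]);
translate([81, 0, 0]) cube([386, 33, 81]);
translate([81, 0, 614]) cube([386, 33, 81]);


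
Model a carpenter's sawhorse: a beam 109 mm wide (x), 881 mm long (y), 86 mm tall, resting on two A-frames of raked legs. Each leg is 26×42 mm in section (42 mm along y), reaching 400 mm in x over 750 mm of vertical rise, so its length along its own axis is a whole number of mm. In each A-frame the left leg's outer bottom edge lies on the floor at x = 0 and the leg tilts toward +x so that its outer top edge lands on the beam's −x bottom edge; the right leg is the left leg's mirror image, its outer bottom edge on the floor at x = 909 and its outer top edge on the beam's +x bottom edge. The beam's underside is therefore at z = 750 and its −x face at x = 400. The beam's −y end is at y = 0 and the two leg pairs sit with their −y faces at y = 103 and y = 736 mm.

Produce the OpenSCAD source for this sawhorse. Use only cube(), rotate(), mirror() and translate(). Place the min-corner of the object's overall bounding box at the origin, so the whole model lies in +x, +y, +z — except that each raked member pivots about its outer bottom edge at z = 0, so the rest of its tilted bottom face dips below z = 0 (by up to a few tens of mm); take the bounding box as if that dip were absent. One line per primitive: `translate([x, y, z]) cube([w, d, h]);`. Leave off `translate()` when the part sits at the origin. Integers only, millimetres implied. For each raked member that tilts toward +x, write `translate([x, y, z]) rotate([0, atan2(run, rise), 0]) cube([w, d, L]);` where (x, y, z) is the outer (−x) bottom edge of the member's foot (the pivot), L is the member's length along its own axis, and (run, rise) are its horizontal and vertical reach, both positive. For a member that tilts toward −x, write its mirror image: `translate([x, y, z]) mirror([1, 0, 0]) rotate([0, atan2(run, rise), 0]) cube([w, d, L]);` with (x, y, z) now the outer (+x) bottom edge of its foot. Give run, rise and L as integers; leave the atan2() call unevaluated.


translate([400, 0, 750]) cube([109, 881, 86]);
translate([0, 103, 0]) rotate([0, atan2(400, 750), 0]) cube([26, 42, 850]);
translate([909, 103, 0]) mirror([1, 0, 0]) rotate([0, atan2(400, 750), 0]) cube([26, 42, 850]);
translate([0, 736, 0]) rotate([0, atan2(400, 750), 0]) cube([26, 42, 850]);
translate([909, 736, 0]) mirror([1, 0, 0]) rotate([0, atan2(400, 750), 0]) cube([26, 42, 850]);


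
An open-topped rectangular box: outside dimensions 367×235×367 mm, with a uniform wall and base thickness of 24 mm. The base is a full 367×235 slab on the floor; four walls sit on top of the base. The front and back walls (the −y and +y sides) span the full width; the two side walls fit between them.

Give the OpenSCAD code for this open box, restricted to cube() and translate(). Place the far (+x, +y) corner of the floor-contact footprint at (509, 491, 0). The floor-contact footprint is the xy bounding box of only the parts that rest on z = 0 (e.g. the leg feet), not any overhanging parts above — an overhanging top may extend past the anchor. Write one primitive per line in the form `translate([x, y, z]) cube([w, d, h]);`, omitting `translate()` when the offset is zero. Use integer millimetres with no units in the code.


translate([142, 256, 0]) cube([367, 235, 24]);
translate([142, 256, 24]) cube([367, 24, 343]);
translate([142, 467, 24]) cube([367, 24, 343]);
translate([142, 280, 24]) cube([24, 187, 343]);
translate([485, 280, 24]) cube([24, 187, 343]);


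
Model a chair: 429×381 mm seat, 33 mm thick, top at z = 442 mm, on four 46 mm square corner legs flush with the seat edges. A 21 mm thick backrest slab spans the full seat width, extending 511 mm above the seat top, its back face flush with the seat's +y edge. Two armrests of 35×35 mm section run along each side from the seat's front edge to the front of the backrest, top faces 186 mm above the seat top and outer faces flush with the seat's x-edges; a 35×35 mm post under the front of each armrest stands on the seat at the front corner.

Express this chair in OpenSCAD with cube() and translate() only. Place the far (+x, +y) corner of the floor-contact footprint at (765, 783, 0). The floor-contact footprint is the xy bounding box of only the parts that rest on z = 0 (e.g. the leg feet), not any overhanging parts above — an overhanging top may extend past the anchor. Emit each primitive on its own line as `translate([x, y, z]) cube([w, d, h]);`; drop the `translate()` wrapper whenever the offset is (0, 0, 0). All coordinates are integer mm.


translate([336, 402, 409]) cube([429, 381, 33]);
translate([336, 402, 0]) cube([46, 46, 409]);
translate([719, 402, 0]) cube([46, 46, 409]);
translate([336, 737, 0]) cube([46, 46, 409]);
translate([719, 737, 0]) cube([46, 46, 409]);
translate([336, 762, 442]) cube([429, 21, 511]);
translate([336, 402, 593]) cube([35, 360, 35]);
translate([730, 402, 593]) cube([35, 360, 35]);
translate([336, 402, 442]) cube([35, 35, 151]);
translate([730, 402, 442]) cube([35, 35, 151]);


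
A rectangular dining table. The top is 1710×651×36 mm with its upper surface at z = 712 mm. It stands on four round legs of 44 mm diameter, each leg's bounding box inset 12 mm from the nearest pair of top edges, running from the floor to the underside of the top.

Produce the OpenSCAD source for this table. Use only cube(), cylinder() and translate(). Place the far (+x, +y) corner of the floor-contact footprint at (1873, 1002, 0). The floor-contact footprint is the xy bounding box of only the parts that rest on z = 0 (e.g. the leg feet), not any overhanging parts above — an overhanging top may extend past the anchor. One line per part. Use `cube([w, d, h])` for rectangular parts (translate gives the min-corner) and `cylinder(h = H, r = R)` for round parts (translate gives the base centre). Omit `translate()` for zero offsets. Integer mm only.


translate([175, 363, 676]) cube([1710, 651, 36]);
translate([209, 397, 0]) cylinder(h = 676, r = 22);
translate([1851, 397, 0]) cylinder(h = 676, r = 22);
translate([209, 980, 0]) cylinder(h = 676, r = 22);
translate([1851, 980, 0]) cylinder(h = 676, r = 22);


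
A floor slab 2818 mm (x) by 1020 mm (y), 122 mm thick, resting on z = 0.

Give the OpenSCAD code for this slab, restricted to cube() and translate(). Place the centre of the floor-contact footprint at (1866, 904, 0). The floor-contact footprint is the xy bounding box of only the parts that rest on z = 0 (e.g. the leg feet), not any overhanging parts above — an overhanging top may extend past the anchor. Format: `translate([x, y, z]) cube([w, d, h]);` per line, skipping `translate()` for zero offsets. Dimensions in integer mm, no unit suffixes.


translate([457, 394, 0]) cube([2818, 1020, 122]);


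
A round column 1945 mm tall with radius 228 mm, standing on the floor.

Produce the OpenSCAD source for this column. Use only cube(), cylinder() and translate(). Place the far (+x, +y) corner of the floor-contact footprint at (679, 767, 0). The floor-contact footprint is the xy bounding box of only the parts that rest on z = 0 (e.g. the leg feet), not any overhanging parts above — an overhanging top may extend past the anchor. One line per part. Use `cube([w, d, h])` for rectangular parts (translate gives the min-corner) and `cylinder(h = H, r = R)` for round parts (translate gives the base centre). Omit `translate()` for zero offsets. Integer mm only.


translate([451, 539, 0]) cylinder(h = 1945, r = 228);


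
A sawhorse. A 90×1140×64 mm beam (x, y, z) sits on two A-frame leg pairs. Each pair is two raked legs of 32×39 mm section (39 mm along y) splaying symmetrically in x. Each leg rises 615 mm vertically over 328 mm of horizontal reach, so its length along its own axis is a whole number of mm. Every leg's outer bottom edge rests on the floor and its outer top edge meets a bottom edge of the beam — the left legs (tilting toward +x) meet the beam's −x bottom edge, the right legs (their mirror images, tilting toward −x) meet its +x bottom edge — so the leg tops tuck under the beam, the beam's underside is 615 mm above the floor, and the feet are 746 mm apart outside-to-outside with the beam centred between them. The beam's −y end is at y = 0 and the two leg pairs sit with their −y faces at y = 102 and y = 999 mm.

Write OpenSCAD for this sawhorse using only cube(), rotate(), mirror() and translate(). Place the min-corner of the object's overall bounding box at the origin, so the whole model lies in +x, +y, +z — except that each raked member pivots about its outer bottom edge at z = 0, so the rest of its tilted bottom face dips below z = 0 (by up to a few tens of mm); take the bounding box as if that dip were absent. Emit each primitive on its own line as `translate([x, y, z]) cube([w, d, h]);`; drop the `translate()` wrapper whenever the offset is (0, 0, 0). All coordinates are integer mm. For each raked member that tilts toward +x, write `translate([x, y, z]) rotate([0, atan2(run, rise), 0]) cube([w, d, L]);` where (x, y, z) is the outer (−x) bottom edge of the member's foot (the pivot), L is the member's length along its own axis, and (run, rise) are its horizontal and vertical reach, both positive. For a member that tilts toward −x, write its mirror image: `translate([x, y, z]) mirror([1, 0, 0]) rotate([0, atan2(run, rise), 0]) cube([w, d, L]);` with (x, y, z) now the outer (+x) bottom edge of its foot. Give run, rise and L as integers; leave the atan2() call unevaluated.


translate([328, 0, 615]) cube([90, 1140, 64]);
translate([0, 102, 0]) rotate([0, atan2(328, 615), 0]) cube([32, 39, 697]);
translate([746, 102, 0]) mirror([1, 0, 0]) rotate([0, atan2(328, 615), 0]) cube([32, 39, 697]);
translate([0, 999, 0]) rotate([0, atan2(328, 615), 0]) cube([32, 39, 697]);
translate([746, 999, 0]) mirror([1, 0, 0]) rotate([0, atan2(328, 615), 0]) cube([32, 39, 697]);


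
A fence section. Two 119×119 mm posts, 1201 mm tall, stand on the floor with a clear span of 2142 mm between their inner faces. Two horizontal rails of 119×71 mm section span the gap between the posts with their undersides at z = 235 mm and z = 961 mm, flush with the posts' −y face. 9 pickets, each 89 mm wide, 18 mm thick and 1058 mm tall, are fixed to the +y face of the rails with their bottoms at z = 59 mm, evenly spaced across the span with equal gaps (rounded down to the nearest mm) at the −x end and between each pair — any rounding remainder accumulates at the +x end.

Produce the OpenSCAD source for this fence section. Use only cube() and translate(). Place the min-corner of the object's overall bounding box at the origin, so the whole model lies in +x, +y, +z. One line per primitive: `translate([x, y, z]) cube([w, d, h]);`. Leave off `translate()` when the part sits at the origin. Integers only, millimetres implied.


cube([119, 119, 1201]);
translate([2261, 0, 0]) cube([119, 119, 1201]);
translate([119, 0, 235]) cube([2142, 119, 71]);
translate([119, 0, 961]) cube([2142, 119, 71]);
translate([253, 119, 59]) cube([89, 18, 1058]);
translate([476, 119, 59]) cube([89, 18, 1058]);
translate([699, 119, 59]) cube([89, 18, 1058]);
translate([922, 119, 59]) cube([89, 18, 1058]);
translate([1145, 119, 59]) cube([89, 18, 1058]);
translate([1368, 119, 59]) cube([89, 18, 1058]);
translate([1591, 119, 59]) cube([89, 18, 1058]);
translate([1814, 119, 59]) cube([89, 18, 1058]);
translate([2037, 119, 59]) cube([89, 18, 1058]);


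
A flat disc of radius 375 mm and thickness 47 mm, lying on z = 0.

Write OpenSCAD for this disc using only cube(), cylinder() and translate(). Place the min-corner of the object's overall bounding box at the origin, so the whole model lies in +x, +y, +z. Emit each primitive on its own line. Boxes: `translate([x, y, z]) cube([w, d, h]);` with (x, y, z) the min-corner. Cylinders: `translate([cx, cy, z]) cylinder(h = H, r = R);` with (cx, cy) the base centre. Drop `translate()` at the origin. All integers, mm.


translate([375, 375, 0]) cylinder(h = 47, r = 375);


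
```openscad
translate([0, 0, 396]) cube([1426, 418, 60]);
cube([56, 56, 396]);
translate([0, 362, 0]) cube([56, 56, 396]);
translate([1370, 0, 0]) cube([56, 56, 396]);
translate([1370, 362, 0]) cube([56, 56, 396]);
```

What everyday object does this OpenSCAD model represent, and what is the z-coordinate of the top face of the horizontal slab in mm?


A bench. The seat-top height is 456 mm.

A long slab on four corner posts — a bench. The slab sits at z = 396 with thickness 60, so the top is 396 + 60 = 456 mm.


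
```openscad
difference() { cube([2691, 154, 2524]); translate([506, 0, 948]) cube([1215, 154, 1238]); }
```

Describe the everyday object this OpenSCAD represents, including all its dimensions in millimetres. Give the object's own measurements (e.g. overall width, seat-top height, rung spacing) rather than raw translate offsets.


A wall 2691 mm long (x), 154 mm thick (y), 2524 mm tall, with a rectangular window opening cut through it. The opening is 1215 mm wide and 1238 mm tall; its sill is at z = 948 mm and its near (−x) edge is 506 mm from the wall's −x end. The opening passes through the full wall thickness.


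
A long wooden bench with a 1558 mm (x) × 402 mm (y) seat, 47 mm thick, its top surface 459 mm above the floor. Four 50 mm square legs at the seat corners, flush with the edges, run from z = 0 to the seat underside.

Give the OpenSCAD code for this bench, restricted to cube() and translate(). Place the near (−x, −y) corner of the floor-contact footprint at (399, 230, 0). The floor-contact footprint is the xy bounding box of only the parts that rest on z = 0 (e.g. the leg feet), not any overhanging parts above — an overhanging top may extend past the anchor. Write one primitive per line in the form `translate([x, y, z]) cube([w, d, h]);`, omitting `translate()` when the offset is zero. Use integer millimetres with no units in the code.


// leg_h = 459 − 47 = 412
translate([399, 230, 412]) cube([1558, 402, 47]);
translate([399, 230, 0]) cube([50, 50, 412]);
translate([399, 582, 0]) cube([50, 50, 412]);
translate([1907, 230, 0]) cube([50, 50, 412]);
translate([1907, 582, 0]) cube([50, 50, 412]);


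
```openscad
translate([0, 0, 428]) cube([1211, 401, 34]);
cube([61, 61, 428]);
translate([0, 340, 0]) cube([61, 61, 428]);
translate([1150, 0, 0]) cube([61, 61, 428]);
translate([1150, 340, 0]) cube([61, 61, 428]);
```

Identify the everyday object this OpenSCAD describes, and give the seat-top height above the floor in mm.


A bench. The seat-top height is 462 mm.

A long slab on four corner posts — a bench. The slab sits at z = 428 with thickness 34, so the top is 428 + 34 = 462 mm.


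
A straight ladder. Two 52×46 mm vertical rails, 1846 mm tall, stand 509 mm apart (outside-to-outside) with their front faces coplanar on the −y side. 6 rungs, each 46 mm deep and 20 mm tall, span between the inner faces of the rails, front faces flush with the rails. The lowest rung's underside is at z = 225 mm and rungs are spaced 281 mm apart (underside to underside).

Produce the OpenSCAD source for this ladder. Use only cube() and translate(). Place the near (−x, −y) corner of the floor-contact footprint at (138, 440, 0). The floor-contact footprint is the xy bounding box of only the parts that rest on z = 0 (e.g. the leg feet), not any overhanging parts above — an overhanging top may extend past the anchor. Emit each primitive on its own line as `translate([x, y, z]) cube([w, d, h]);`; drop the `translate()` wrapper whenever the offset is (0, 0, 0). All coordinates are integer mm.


translate([138, 440, 0]) cube([52, 46, 1846]);
translate([595, 440, 0]) cube([52, 46, 1846]);
translate([190, 440, 225]) cube([405, 46, 20]);
translate([190, 440, 506]) cube([405, 46, 20]);
translate([190, 440, 787]) cube([405, 46, 20]);
translate([190, 440, 1068]) cube([405, 46, 20]);
translate([190, 440, 1349]) cube([405, 46, 20]);
translate([190, 440, 1630]) cube([405, 46, 20]);


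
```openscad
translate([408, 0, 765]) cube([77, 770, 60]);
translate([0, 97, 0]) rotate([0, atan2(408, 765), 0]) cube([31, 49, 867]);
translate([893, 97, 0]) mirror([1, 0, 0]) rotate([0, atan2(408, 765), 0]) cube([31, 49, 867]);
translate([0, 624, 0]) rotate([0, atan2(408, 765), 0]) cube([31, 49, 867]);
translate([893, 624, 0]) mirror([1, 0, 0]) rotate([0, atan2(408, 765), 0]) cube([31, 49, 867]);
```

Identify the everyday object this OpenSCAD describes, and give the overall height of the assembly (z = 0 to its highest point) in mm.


A sawhorse. The overall height is 825 mm.

A beam across two mirrored pairs of raked legs — a sawhorse. The beam's underside is at z = 765 (matching the legs' vertical rise in atan2(408, 765)) and the beam is 60 mm tall, so its top is at 765 + 60 = 825 mm. The raked legs top out at the beam's underside, so that is the highest point.


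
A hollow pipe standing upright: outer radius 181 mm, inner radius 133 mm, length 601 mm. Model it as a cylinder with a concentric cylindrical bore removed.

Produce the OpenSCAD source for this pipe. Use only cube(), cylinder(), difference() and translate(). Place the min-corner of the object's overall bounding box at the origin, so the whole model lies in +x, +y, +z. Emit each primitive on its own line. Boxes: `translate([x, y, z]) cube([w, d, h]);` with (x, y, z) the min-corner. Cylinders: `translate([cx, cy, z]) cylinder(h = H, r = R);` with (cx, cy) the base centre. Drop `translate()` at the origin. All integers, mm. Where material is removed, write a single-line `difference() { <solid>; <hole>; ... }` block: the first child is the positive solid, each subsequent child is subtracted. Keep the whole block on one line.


difference() { translate([181, 181, 0]) cylinder(h = 601, r = 181); translate([181, 181, 0]) cylinder(h = 601, r = 133); }


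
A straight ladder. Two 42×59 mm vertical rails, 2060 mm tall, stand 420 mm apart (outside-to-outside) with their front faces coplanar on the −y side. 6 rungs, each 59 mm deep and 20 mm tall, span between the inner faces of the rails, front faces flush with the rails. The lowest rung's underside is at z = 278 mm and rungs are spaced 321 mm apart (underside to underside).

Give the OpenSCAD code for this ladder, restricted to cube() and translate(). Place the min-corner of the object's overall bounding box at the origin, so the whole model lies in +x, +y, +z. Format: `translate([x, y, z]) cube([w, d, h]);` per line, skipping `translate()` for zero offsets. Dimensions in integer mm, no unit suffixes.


cube([42, 59, 2060]);
translate([378, 0, 0]) cube([42, 59, 2060]);
translate([42, 0, 278]) cube([336, 59, 20]);
translate([42, 0, 599]) cube([336, 59, 20]);
translate([42, 0, 920]) cube([336, 59, 20]);
translate([42, 0, 1241]) cube([336, 59, 20]);
translate([42, 0, 1562]) cube([336, 59, 20]);
translate([42, 0, 1883]) cube([336, 59, 20]);


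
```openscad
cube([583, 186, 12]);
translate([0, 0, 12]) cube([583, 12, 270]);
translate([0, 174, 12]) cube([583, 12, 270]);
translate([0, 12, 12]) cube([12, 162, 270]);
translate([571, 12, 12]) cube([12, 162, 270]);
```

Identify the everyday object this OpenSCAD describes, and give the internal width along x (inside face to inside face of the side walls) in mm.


An open box. The internal width is 559 mm.

A 583×186 base slab with four walls standing on it — an open box. The base is 583 mm wide and the walls are 12 mm thick, so the internal width is 583 − 2 × 12 = 559 mm.


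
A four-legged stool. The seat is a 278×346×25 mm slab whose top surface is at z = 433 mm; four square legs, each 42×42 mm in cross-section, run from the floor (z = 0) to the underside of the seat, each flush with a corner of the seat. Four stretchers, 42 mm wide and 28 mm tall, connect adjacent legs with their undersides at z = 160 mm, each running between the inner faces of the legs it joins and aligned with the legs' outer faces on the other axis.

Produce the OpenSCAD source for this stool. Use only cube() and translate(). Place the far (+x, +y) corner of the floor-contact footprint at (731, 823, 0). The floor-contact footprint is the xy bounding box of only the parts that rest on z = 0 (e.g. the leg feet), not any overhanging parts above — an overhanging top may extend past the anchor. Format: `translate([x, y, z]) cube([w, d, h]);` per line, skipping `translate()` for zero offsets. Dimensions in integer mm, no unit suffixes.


// leg_h = 433 - 25 = 408
// stretcher span = 278 - 2*42 = 194
translate([453, 477, 408]) cube([278, 346, 25]);
translate([453, 477, 0]) cube([42, 42, 408]);
translate([689, 477, 0]) cube([42, 42, 408]);
translate([453, 781, 0]) cube([42, 42, 408]);
translate([689, 781, 0]) cube([42, 42, 408]);
translate([495, 477, 160]) cube([194, 42, 28]);
translate([495, 781, 160]) cube([194, 42, 28]);
translate([453, 519, 160]) cube([42, 262, 28]);
translate([689, 519, 160]) cube([42, 262, 28]);


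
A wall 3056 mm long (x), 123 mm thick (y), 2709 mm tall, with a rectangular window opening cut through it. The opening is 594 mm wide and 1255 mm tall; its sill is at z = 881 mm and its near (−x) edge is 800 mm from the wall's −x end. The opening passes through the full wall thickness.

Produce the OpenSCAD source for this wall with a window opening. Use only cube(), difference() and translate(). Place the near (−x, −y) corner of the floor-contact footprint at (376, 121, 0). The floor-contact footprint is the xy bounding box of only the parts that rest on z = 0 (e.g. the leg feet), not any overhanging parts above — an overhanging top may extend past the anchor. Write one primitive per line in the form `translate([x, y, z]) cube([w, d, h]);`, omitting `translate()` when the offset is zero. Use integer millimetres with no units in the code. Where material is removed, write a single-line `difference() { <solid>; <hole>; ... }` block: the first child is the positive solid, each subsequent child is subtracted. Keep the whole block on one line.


difference() { translate([376, 121, 0]) cube([3056, 123, 2709]); translate([1176, 121, 881]) cube([594, 123, 1255]); }


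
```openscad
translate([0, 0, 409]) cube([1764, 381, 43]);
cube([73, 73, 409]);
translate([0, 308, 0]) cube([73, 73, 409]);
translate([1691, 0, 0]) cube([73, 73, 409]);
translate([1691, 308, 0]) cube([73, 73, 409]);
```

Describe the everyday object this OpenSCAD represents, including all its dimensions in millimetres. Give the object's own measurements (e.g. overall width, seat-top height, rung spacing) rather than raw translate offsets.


A long wooden bench with a 1764 mm (x) × 381 mm (y) seat, 43 mm thick, its top surface 452 mm above the floor. Four 73 mm square legs at the seat corners, flush with the edges, run from z = 0 to the seat underside.


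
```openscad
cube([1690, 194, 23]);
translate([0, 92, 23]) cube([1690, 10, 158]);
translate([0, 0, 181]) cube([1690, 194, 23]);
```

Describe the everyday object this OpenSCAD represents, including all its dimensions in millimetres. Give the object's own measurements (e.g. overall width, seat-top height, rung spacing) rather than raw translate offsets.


An I-beam lying along x, 1690 mm long. Overall section height 204 mm. Two flanges 194 mm wide (y) and 23 mm thick, one on the floor and one at the top; a web 10 mm thick runs between them, centred on the flange width.


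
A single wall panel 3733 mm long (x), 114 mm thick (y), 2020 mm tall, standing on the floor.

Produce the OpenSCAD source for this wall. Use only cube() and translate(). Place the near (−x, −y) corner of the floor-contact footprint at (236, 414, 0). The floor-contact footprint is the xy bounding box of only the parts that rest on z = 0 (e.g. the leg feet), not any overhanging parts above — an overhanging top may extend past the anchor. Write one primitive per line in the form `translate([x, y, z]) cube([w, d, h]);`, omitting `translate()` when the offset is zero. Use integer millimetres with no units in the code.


translate([236, 414, 0]) cube([3733, 114, 2020]);


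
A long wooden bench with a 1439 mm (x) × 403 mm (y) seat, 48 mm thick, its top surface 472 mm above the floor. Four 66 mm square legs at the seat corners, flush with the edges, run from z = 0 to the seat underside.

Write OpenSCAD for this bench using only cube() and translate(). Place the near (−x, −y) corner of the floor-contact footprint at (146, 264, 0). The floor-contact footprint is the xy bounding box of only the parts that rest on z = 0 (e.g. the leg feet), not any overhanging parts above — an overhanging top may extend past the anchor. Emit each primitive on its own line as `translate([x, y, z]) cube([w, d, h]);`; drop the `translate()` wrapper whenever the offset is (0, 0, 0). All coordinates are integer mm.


translate([146, 264, 424]) cube([1439, 403, 48]);
translate([146, 264, 0]) cube([66, 66, 424]);
translate([146, 601, 0]) cube([66, 66, 424]);
translate([1519, 264, 0]) cube([66, 66, 424]);
translate([1519, 601, 0]) cube([66, 66, 424]);


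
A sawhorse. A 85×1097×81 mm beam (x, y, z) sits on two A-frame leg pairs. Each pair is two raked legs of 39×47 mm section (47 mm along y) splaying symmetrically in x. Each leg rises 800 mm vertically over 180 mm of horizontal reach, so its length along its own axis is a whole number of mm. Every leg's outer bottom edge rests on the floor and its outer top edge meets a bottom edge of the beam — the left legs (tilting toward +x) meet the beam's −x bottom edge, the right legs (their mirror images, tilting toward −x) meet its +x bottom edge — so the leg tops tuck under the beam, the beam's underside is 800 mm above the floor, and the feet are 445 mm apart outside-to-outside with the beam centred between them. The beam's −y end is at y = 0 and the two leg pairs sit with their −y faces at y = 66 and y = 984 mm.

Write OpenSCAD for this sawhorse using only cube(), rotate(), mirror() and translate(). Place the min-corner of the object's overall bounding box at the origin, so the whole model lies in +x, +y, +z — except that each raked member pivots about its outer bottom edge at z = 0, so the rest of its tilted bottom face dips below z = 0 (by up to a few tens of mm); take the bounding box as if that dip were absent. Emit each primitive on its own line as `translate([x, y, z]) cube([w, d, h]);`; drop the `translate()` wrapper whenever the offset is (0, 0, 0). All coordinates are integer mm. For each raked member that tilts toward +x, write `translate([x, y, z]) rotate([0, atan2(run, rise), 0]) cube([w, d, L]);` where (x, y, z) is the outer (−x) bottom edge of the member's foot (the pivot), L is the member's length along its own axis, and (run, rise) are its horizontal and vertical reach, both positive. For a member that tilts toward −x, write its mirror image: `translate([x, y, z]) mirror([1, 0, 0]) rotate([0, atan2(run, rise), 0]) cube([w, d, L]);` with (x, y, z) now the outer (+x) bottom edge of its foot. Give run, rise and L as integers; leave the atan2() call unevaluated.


// leg length = √(180² + 800²) = 820
// right-leg outer foot x = 2·180 + 85 = 445
// beam min-corner = (180, 0, 800)
translate([180, 0, 800]) cube([85, 1097, 81]);
translate([0, 66, 0]) rotate([0, atan2(180, 800), 0]) cube([39, 47, 820]);
translate([445, 66, 0]) mirror([1, 0, 0]) rotate([0, atan2(180, 800), 0]) cube([39, 47, 820]);
translate([0, 984, 0]) rotate([0, atan2(180, 800), 0]) cube([39, 47, 820]);
translate([445, 984, 0]) mirror([1, 0, 0]) rotate([0, atan2(180, 800), 0]) cube([39, 47, 820]);


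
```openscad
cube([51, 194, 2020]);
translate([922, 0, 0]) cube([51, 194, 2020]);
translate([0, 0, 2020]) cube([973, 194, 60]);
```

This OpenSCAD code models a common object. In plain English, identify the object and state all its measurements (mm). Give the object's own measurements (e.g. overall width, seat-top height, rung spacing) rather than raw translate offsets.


A door frame. The clear opening is 871 mm wide and 2020 mm high. Two 51 mm wide jambs, 194 mm deep, stand either side of the opening from the floor to the top of the opening. A 60 mm thick head sits across the top of both jambs, spanning the full outside width of the frame.


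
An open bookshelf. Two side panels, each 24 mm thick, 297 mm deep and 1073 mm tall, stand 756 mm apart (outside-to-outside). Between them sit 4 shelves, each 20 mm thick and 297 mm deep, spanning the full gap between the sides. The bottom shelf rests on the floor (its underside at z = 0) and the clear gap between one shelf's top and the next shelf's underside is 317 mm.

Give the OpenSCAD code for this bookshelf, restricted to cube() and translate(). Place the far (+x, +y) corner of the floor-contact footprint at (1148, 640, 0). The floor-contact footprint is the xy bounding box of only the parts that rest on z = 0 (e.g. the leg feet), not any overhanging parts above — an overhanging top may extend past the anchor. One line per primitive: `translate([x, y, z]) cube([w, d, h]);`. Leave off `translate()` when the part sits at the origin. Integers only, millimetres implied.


translate([392, 343, 0]) cube([24, 297, 1073]);
translate([1124, 343, 0]) cube([24, 297, 1073]);
translate([416, 343, 0]) cube([708, 297, 20]);
translate([416, 343, 337]) cube([708, 297, 20]);
translate([416, 343, 674]) cube([708, 297, 20]);
translate([416, 343, 1011]) cube([708, 297, 20]);


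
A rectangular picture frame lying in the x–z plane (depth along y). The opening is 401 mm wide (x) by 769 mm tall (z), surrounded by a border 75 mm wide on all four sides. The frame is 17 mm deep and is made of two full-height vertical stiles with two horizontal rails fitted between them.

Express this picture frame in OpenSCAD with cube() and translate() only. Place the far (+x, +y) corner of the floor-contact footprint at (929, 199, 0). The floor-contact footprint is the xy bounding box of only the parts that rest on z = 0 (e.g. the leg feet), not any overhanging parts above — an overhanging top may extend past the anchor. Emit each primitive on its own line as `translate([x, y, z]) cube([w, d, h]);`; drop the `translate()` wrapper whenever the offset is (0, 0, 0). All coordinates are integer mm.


translate([378, 182, 0]) cube([75, 17, 919]);
translate([854, 182, 0]) cube([75, 17, 919]);
translate([453, 182, 0]) cube([401, 17, 75]);
translate([453, 182, 844]) cube([401, 17, 75]);


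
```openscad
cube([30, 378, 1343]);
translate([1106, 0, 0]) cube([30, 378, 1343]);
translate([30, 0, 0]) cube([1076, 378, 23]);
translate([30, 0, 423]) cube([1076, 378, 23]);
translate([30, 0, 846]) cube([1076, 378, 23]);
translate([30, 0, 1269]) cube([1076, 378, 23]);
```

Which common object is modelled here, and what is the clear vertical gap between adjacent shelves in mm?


A bookshelf. The clear shelf gap is 400 mm.

Two tall side panels with 4 horizontal boards between them — a bookshelf. The first two shelf undersides are at z = 0 and z = 423; with shelf thickness 23, the clear gap is 423 − 0 − 23 = 400 mm.


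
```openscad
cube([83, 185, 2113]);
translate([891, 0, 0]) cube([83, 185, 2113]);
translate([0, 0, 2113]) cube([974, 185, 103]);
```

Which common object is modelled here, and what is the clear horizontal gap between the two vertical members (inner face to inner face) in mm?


A door frame. The clear opening width is 808 mm.

Two 2113 mm tall posts with a header on top — a door frame. The left jamb is 83 mm wide at x = 0; the right jamb starts at x = 891. The clear opening is 891 − 83 = 808 mm.


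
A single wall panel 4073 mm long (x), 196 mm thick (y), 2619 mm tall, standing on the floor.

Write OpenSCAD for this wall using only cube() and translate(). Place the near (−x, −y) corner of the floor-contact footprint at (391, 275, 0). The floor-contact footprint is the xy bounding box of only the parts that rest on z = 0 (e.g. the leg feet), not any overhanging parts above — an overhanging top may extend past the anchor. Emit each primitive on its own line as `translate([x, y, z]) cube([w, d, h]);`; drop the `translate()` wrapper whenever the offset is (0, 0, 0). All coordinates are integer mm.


translate([391, 275, 0]) cube([4073, 196, 2619]);


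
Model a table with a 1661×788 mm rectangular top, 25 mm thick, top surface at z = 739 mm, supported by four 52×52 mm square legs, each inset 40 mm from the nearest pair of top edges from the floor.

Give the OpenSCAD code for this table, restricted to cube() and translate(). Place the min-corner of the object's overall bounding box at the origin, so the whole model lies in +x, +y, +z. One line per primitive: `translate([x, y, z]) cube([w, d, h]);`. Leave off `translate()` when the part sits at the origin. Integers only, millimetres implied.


translate([0, 0, 714]) cube([1661, 788, 25]);
translate([40, 40, 0]) cube([52, 52, 714]);
translate([1569, 40, 0]) cube([52, 52, 714]);
translate([40, 696, 0]) cube([52, 52, 714]);
translate([1569, 696, 0]) cube([52, 52, 714]);


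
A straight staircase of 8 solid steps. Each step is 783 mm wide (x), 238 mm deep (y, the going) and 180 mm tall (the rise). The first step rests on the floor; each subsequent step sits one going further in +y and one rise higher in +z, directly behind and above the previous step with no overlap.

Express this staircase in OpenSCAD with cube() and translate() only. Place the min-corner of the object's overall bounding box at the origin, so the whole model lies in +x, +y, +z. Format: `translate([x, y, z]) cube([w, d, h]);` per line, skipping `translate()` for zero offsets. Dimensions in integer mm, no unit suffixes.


cube([783, 238, 180]);
translate([0, 238, 180]) cube([783, 238, 180]);
translate([0, 476, 360]) cube([783, 238, 180]);
translate([0, 714, 540]) cube([783, 238, 180]);
translate([0, 952, 720]) cube([783, 238, 180]);
translate([0, 1190, 900]) cube([783, 238, 180]);
translate([0, 1428, 1080]) cube([783, 238, 180]);
translate([0, 1666, 1260]) cube([783, 238, 180]);


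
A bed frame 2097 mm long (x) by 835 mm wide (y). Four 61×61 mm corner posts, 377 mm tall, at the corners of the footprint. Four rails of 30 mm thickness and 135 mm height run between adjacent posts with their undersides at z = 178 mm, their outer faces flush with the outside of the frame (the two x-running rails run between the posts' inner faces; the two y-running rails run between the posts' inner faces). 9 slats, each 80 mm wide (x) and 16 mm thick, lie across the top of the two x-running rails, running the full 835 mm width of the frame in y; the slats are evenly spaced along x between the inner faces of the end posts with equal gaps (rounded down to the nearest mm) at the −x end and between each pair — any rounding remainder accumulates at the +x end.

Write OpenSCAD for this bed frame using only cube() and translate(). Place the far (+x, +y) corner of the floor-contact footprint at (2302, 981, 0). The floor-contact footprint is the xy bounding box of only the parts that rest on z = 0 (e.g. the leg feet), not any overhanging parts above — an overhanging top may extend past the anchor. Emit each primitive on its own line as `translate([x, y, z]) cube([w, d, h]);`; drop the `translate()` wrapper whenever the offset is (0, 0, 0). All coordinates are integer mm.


translate([205, 146, 0]) cube([61, 61, 377]);
translate([205, 920, 0]) cube([61, 61, 377]);
translate([2241, 146, 0]) cube([61, 61, 377]);
translate([2241, 920, 0]) cube([61, 61, 377]);
translate([266, 146, 178]) cube([1975, 30, 135]);
translate([266, 951, 178]) cube([1975, 30, 135]);
translate([205, 207, 178]) cube([30, 713, 135]);
translate([2272, 207, 178]) cube([30, 713, 135]);
translate([391, 146, 313]) cube([80, 835, 16]);
translate([596, 146, 313]) cube([80, 835, 16]);
translate([801, 146, 313]) cube([80, 835, 16]);
translate([1006, 146, 313]) cube([80, 835, 16]);
translate([1211, 146, 313]) cube([80, 835, 16]);
translate([1416, 146, 313]) cube([80, 835, 16]);
translate([1621, 146, 313]) cube([80, 835, 16]);
translate([1826, 146, 313]) cube([80, 835, 16]);
translate([2031, 146, 313]) cube([80, 835, 16]);


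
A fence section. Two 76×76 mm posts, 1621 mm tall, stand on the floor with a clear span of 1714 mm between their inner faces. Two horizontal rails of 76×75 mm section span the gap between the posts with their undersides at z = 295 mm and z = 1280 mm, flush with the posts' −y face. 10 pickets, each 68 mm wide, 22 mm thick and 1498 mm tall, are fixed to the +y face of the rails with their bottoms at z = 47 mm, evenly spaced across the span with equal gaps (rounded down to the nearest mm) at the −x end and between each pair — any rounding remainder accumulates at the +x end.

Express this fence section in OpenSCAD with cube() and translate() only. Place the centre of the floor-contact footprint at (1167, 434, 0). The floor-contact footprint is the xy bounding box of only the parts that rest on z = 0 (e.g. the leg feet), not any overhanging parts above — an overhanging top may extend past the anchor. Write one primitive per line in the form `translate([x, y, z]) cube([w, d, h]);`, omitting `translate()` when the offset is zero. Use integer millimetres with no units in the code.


translate([234, 396, 0]) cube([76, 76, 1621]);
translate([2024, 396, 0]) cube([76, 76, 1621]);
translate([310, 396, 295]) cube([1714, 76, 75]);
translate([310, 396, 1280]) cube([1714, 76, 75]);
translate([404, 472, 47]) cube([68, 22, 1498]);
translate([566, 472, 47]) cube([68, 22, 1498]);
translate([728, 472, 47]) cube([68, 22, 1498]);
translate([890, 472, 47]) cube([68, 22, 1498]);
translate([1052, 472, 47]) cube([68, 22, 1498]);
translate([1214, 472, 47]) cube([68, 22, 1498]);
translate([1376, 472, 47]) cube([68, 22, 1498]);
translate([1538, 472, 47]) cube([68, 22, 1498]);
translate([1700, 472, 47]) cube([68, 22, 1498]);
translate([1862, 472, 47]) cube([68, 22, 1498]);


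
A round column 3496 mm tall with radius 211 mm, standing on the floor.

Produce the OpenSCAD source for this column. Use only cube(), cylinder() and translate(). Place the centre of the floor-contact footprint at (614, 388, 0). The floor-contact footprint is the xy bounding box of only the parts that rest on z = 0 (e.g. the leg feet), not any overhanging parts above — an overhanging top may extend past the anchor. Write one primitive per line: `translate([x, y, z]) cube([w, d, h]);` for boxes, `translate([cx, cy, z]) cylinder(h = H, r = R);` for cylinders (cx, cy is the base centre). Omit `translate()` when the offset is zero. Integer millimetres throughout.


translate([614, 388, 0]) cylinder(h = 3496, r = 211);
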